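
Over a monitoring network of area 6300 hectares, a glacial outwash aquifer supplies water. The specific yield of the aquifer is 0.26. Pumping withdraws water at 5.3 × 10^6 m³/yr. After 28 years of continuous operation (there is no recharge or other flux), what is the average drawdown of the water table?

A = 6300 hectares = 6.3 × 10^7 m²
Q = 5.3 × 10^6 m³/yr = 14520 m³/d
t = 28 years = 10220 d
ΔV = Q × t = 14520 m³/d × 10220 d = 1.484 × 10^8 m³
Δh = ΔV / (Sy × A) = 1.484 × 10^8 / (0.26 × 6.3 × 10^7) = 9.06 m

Δh ≈ 9.06 m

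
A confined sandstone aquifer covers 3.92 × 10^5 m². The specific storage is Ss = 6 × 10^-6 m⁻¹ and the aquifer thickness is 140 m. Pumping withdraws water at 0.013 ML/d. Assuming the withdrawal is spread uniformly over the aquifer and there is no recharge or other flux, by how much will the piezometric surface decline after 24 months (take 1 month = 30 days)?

Δh ≈ 28.4 m

S = Ss × b = 6 × 10^-6 m⁻¹ × 140 m = 8.4 × 10^-4
Q = 0.013 ML/d = 13 m³/d
t = 24 months = 720 d
ΔV = Q × t = 13 m³/d × 720 d = 9360 m³
Δh = ΔV / (S × A) = 9360 / (8.4 × 10^-4 × 3.92 × 10^5) = 28.43 m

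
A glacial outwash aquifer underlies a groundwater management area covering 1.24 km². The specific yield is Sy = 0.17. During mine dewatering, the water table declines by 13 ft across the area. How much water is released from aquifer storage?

A = 1.24 km² = 1.24 × 10^6 m²
Δh = 13 ft = 3.962 m
ΔV = Sy × A × Δh = 0.17 × 1.24 × 10^6 m² × 3.962 m = 8.353 × 10^5 m³

ΔV ≈ 8.35 × 10^5 m³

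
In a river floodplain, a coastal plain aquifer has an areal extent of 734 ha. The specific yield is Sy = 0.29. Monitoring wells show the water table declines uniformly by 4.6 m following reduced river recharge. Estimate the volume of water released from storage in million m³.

ΔV ≈ 9.79 million m³

A = 734 ha = 7.34 × 10^6 m²
ΔV = Sy × A × Δh = 0.29 × 7.34 × 10^6 m² × 4.6 m = 9.792 × 10^6 m³
ΔV = 9.792 × 10^6 m³ = 9.792 million m³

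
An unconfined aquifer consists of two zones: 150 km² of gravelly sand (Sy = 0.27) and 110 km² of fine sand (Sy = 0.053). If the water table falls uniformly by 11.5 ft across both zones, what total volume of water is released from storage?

A₁ = 150 km² = 1.5 × 10^8 m²; A₂ = 110 km² = 1.1 × 10^8 m²
Δh = 11.5 ft = 3.505 m
ΔV₁ = 0.27 × 1.5 × 10^8 × 3.505 = 1.42 × 10^8 m³
ΔV₂ = 0.053 × 1.1 × 10^8 × 3.505 = 2.044 × 10^7 m³
ΔV = ΔV₁ + ΔV₂ = 1.624 × 10^8 m³

ΔV ≈ 1.62 × 10^8 m³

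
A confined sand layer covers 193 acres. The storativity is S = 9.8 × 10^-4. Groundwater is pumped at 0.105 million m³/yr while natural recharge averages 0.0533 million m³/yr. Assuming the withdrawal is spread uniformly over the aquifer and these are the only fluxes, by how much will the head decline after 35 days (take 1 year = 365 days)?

Δh ≈ 6.48 m

A = 193 acres = 7.81 × 10^5 m²
Net abstraction = 0.105 − 0.0533 = 0.0517 million m³/yr
Q_net = 0.0517 million m³/yr = 141.6 m³/d
ΔV = Q × t = 141.6 m³/d × 35 d = 4958 m³
Δh = ΔV / (S × A) = 4958 / (9.8 × 10^-4 × 7.81 × 10^5) = 6.477 m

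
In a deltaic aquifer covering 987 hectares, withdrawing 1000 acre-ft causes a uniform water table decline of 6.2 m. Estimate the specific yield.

A = 987 hectares = 9.87 × 10^6 m²
ΔV = 1000 acre-ft = 1.233 × 10^6 m³
Sy = ΔV / (A × Δh) = 1.233 × 10^6 m³ / (9.87 × 10^6 m² × 6.2 m) = 0.02016

Sy ≈ 0.02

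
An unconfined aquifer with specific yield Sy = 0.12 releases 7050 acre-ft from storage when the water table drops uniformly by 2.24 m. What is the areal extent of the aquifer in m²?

A ≈ 3.24 × 10^7 m²

ΔV = 7050 acre-ft = 8.696 × 10^6 m³
A = ΔV / (Sy × Δh) = 8.696 × 10^6 / (0.12 × 2.24) = 3.235 × 10^7 m²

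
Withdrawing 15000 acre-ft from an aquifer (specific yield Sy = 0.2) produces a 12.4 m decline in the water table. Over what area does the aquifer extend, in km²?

ΔV = 15000 acre-ft = 1.85 × 10^7 m³
A = ΔV / (Sy × Δh) = 1.85 × 10^7 / (0.2 × 12.4) = 7.461 × 10^6 m²
A = 7.461 × 10^6 m² = 7.461 km²

A ≈ 7.46 km²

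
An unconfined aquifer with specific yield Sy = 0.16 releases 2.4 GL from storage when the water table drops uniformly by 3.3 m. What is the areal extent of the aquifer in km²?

A ≈ 4.55 km²

ΔV = 2.4 GL = 2.4 × 10^6 m³
A = ΔV / (Sy × Δh) = 2.4 × 10^6 / (0.16 × 3.3) = 4.545 × 10^6 m²
A = 4.545 × 10^6 m² = 4.545 km²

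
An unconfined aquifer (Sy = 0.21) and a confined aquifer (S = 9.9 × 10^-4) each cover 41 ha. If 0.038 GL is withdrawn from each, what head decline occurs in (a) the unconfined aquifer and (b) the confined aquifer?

A = 41 ha = 4.1 × 10^5 m²
ΔV = 0.038 GL = 38000 m³
Unconfined: Δh_u = ΔV/(Sy·A) = 38000/(0.21 × 4.1 × 10^5) = 0.4413 m
Confined: Δh_c = ΔV/(S·A) = 38000/(9.9 × 10^-4 × 4.1 × 10^5) = 93.62 m

Δh_u ≈ 0.441 m; Δh_c ≈ 93.6 m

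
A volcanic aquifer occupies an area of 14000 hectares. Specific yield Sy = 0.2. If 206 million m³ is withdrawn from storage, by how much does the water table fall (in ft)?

Δh ≈ 24.1 ft

A = 14000 hectares = 1.4 × 10^8 m²
ΔV = 206 million m³ = 2.06 × 10^8 m³
Δh = ΔV / (Sy × A) = 2.06 × 10^8 m³ / (0.2 × 1.4 × 10^8 m²) = 7.357 m
Δh = 7.357 m = 24.14 ft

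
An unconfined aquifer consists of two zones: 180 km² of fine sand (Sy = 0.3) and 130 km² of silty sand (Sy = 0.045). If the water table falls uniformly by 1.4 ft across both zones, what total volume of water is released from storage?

A₁ = 180 km² = 1.8 × 10^8 m²; A₂ = 130 km² = 1.3 × 10^8 m²
Δh = 1.4 ft = 0.4267 m
ΔV₁ = 0.3 × 1.8 × 10^8 × 0.4267 = 2.304 × 10^7 m³
ΔV₂ = 0.045 × 1.3 × 10^8 × 0.4267 = 2.496 × 10^6 m³
ΔV = ΔV₁ + ΔV₂ = 2.554 × 10^7 m³

ΔV ≈ 2.55 × 10^7 m³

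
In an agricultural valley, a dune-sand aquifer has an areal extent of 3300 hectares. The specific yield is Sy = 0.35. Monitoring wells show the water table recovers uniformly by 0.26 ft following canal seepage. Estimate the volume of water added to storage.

ΔV ≈ 9.15 × 10^5 m³

A = 3300 hectares = 3.3 × 10^7 m²
Δh = 0.26 ft = 0.07925 m
ΔV = Sy × A × Δh = 0.35 × 3.3 × 10^7 m² × 0.07925 m = 9.153 × 10^5 m³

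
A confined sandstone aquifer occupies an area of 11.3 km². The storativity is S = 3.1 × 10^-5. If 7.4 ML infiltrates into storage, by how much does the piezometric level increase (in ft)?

A = 11.3 km² = 1.13 × 10^7 m²
ΔV = 7.4 ML = 7400 m³
Δh = ΔV / (S × A) = 7400 m³ / (3.1 × 10^-5 × 1.13 × 10^7 m²) = 21.12 m
Δh = 21.12 m = 69.31 ft

Δh ≈ 69.3 ft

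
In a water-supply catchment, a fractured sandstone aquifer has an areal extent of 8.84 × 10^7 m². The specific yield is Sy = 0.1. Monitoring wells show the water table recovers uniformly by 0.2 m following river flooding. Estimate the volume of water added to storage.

ΔV ≈ 1.77 × 10^6 m³

ΔV = Sy × A × Δh = 0.1 × 8.84 × 10^7 m² × 0.2 m = 1.768 × 10^6 m³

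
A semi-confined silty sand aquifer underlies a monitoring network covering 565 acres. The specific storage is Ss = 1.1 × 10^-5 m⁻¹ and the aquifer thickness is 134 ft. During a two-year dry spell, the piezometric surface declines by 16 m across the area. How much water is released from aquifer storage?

ΔV ≈ 16400 m³

b = 134 ft = 40.84 m
S = Ss × b = 1.1 × 10^-5 m⁻¹ × 40.84 m = 4.493 × 10^-4
A = 565 acres = 2.286 × 10^6 m²
ΔV = S × A × Δh = 4.493 × 10^-4 × 2.286 × 10^6 m² × 16 m = 16440 m³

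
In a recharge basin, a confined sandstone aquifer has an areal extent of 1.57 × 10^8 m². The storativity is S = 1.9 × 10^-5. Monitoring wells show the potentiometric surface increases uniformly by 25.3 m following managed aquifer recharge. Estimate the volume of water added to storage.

ΔV = S × A × Δh = 1.9 × 10^-5 × 1.57 × 10^8 m² × 25.3 m = 75470 m³

ΔV ≈ 75500 m³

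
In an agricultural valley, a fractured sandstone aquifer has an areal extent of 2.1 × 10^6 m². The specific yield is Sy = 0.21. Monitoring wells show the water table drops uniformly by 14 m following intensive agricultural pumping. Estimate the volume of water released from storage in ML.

ΔV ≈ 6170 ML

ΔV = Sy × A × Δh = 0.21 × 2.1 × 10^6 m² × 14 m = 6.174 × 10^6 m³
ΔV = 6.174 × 10^6 m³ = 6174 ML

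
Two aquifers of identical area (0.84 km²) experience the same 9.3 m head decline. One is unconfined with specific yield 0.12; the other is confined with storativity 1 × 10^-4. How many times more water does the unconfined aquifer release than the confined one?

ΔV_u / ΔV_c ≈ 1200

A = 0.84 km² = 8.4 × 10^5 m²
Unconfined: ΔV_u = Sy × A × Δh = 0.12 × 8.4 × 10^5 × 9.3 = 9.374 × 10^5 m³
Confined: ΔV_c = S × A × Δh = 1 × 10^-4 × 8.4 × 10^5 × 9.3 = 781.2 m³
Ratio = ΔV_u / ΔV_c = Sy / S = 0.12 / 1 × 10^-4 = 1200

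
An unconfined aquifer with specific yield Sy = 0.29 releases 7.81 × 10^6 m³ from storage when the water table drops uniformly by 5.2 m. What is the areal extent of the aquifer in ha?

A ≈ 518 ha

A = ΔV / (Sy × Δh) = 7.81 × 10^6 / (0.29 × 5.2) = 5.179 × 10^6 m²
A = 5.179 × 10^6 m² = 517.9 ha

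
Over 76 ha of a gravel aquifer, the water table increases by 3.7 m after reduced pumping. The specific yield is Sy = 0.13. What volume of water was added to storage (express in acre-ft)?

ΔV ≈ 296 acre-ft

A = 76 ha = 7.6 × 10^5 m²
ΔV = Sy × A × Δh = 0.13 × 7.6 × 10^5 m² × 3.7 m = 3.656 × 10^5 m³
ΔV = 3.656 × 10^5 m³ = 296.4 acre-ft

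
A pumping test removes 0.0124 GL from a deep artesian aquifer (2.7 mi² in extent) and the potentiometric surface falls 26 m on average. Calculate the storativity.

A = 2.7 mi² = 6.993 × 10^6 m²
ΔV = 0.0124 GL = 12400 m³
S = ΔV / (A × Δh) = 12400 m³ / (6.993 × 10^6 m² × 26 m) = 6.82 × 10^-5

S ≈ 6.8 × 10^-5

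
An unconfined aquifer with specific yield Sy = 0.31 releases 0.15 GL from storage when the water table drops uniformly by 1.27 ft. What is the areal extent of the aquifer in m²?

Δh = 1.27 ft = 0.3871 m
ΔV = 0.15 GL = 1.5 × 10^5 m³
A = ΔV / (Sy × Δh) = 1.5 × 10^5 / (0.31 × 0.3871) = 1.25 × 10^6 m²

A ≈ 1.25 × 10^6 m²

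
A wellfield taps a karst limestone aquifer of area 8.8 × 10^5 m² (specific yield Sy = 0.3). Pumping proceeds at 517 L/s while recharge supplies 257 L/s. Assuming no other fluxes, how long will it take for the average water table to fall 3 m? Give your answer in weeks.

ΔV = Sy × A × Δh = 0.3 × 8.8 × 10^5 × 3 = 7.92 × 10^5 m³
Net withdrawal = 517 − 257 = 260 L/s = 22460 m³/d
t = ΔV / Q = 7.92 × 10^5 m³ / 22460 m³/d = 35.26 d
t = 35.26 d ≈ 5.037 weeks

t ≈ 5.04 weeks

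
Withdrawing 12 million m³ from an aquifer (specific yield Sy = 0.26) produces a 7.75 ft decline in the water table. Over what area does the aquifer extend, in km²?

A ≈ 19.5 km²

Δh = 7.75 ft = 2.362 m
ΔV = 12 million m³ = 1.2 × 10^7 m³
A = ΔV / (Sy × Δh) = 1.2 × 10^7 / (0.26 × 2.362) = 1.954 × 10^7 m²
A = 1.954 × 10^7 m² = 19.54 km²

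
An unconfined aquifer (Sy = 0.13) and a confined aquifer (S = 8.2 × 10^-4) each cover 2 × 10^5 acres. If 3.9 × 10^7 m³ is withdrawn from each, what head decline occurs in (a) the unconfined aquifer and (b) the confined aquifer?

A = 2 × 10^5 acres = 8.094 × 10^8 m²
Unconfined: Δh_u = ΔV/(Sy·A) = 3.9 × 10^7/(0.13 × 8.094 × 10^8) = 0.3707 m
Confined: Δh_c = ΔV/(S·A) = 3.9 × 10^7/(8.2 × 10^-4 × 8.094 × 10^8) = 58.76 m

Δh_u ≈ 0.371 m; Δh_c ≈ 58.8 m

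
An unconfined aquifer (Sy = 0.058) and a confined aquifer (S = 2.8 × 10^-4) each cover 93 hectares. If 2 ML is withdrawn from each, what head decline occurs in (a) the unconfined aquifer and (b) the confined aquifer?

Δh_u ≈ 0.0371 m; Δh_c ≈ 7.68 m

A = 93 hectares = 9.3 × 10^5 m²
ΔV = 2 ML = 2000 m³
Unconfined: Δh_u = ΔV/(Sy·A) = 2000/(0.058 × 9.3 × 10^5) = 0.03708 m
Confined: Δh_c = ΔV/(S·A) = 2000/(2.8 × 10^-4 × 9.3 × 10^5) = 7.68 m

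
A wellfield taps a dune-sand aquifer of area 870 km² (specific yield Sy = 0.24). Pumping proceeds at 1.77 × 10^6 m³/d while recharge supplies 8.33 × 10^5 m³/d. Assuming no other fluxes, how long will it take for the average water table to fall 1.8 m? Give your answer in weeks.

A = 870 km² = 8.7 × 10^8 m²
ΔV = Sy × A × Δh = 0.24 × 8.7 × 10^8 × 1.8 = 3.758 × 10^8 m³
Net withdrawal = 1.77 × 10^6 − 8.33 × 10^5 = 9.37 × 10^5 m³/d
t = ΔV / Q = 3.758 × 10^8 m³ / 9.37 × 10^5 m³/d = 401.1 d
t = 401.1 d ≈ 57.3 weeks

t ≈ 57.3 weeks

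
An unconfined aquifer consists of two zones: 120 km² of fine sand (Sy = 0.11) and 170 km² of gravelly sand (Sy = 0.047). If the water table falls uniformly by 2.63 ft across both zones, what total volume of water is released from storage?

A₁ = 120 km² = 1.2 × 10^8 m²; A₂ = 170 km² = 1.7 × 10^8 m²
Δh = 2.63 ft = 0.8016 m
ΔV₁ = 0.11 × 1.2 × 10^8 × 0.8016 = 1.058 × 10^7 m³
ΔV₂ = 0.047 × 1.7 × 10^8 × 0.8016 = 6.405 × 10^6 m³
ΔV = ΔV₁ + ΔV₂ = 1.699 × 10^7 m³

ΔV ≈ 1.7 × 10^7 m³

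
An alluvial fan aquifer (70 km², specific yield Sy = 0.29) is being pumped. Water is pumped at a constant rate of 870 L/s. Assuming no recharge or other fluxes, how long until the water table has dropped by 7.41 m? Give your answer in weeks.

A = 70 km² = 7 × 10^7 m²
ΔV = Sy × A × Δh = 0.29 × 7 × 10^7 × 7.41 = 1.504 × 10^8 m³
Q = 870 L/s = 75170 m³/d
t = ΔV / Q = 1.504 × 10^8 m³ / 75170 m³/d = 2001 d
t = 2001 d ≈ 285.9 weeks

t ≈ 286 weeks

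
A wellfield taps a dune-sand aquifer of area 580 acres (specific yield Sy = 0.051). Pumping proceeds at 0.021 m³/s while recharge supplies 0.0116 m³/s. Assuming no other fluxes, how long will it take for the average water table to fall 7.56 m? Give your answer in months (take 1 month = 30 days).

A = 580 acres = 2.347 × 10^6 m²
ΔV = Sy × A × Δh = 0.051 × 2.347 × 10^6 × 7.56 = 9.05 × 10^5 m³
Net withdrawal = 0.021 − 0.0116 = 0.0094 m³/s = 812.2 m³/d
t = ΔV / Q = 9.05 × 10^5 m³ / 812.2 m³/d = 1114 d
t = 1114 d ≈ 37.14 months

t ≈ 37.1 months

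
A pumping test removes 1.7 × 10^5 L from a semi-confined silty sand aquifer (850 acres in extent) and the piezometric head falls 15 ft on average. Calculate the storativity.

S ≈ 1.1 × 10^-5

A = 850 acres = 3.44 × 10^6 m²
Δh = 15 ft = 4.572 m
ΔV = 1.7 × 10^5 L = 170 m³
S = ΔV / (A × Δh) = 170 m³ / (3.44 × 10^6 m² × 4.572 m) = 1.081 × 10^-5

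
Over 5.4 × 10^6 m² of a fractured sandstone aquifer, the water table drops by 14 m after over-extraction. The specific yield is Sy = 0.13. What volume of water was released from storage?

ΔV ≈ 9.83 × 10^6 m³

ΔV = Sy × A × Δh = 0.13 × 5.4 × 10^6 m² × 14 m = 9.828 × 10^6 m³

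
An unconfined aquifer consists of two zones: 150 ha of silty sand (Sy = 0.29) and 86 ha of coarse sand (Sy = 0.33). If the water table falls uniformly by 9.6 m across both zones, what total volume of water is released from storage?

A₁ = 150 ha = 1.5 × 10^6 m²; A₂ = 86 ha = 8.6 × 10^5 m²
ΔV₁ = 0.29 × 1.5 × 10^6 × 9.6 = 4.176 × 10^6 m³
ΔV₂ = 0.33 × 8.6 × 10^5 × 9.6 = 2.724 × 10^6 m³
ΔV = ΔV₁ + ΔV₂ = 6.9 × 10^6 m³

ΔV ≈ 6.9 × 10^6 m³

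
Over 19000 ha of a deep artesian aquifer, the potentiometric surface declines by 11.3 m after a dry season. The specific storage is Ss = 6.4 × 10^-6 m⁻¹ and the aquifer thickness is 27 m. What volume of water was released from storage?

ΔV ≈ 3.71 × 10^5 m³

S = Ss × b = 6.4 × 10^-6 m⁻¹ × 27 m = 1.728 × 10^-4
A = 19000 ha = 1.9 × 10^8 m²
ΔV = S × A × Δh = 1.728 × 10^-4 × 1.9 × 10^8 m² × 11.3 m = 3.71 × 10^5 m³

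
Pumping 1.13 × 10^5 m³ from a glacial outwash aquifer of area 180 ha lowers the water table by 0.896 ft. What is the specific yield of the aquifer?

Sy ≈ 0.23

A = 180 ha = 1.8 × 10^6 m²
Δh = 0.896 ft = 0.2731 m
Sy = ΔV / (A × Δh) = 1.13 × 10^5 m³ / (1.8 × 10^6 m² × 0.2731 m) = 0.2299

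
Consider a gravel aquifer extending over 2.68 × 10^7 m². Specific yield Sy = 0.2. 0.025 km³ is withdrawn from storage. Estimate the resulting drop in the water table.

ΔV = 0.025 km³ = 2.5 × 10^7 m³
Δh = ΔV / (Sy × A) = 2.5 × 10^7 m³ / (0.2 × 2.68 × 10^7 m²) = 4.664 m

Δh ≈ 4.66 m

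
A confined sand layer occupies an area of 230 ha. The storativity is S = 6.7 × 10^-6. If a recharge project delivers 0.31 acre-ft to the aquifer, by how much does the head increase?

Δh ≈ 24.8 m

A = 230 ha = 2.3 × 10^6 m²
ΔV = 0.31 acre-ft = 382.4 m³
Δh = ΔV / (S × A) = 382.4 m³ / (6.7 × 10^-6 × 2.3 × 10^6 m²) = 24.81 m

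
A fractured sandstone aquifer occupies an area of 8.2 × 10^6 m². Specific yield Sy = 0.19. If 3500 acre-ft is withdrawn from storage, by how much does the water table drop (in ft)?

ΔV = 3500 acre-ft = 4.317 × 10^6 m³
Δh = ΔV / (Sy × A) = 4.317 × 10^6 m³ / (0.19 × 8.2 × 10^6 m²) = 2.771 m
Δh = 2.771 m = 9.091 ft

Δh ≈ 9.09 ft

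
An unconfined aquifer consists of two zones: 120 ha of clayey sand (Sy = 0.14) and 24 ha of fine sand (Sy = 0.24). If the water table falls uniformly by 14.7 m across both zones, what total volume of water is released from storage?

A₁ = 120 ha = 1.2 × 10^6 m²; A₂ = 24 ha = 2.4 × 10^5 m²
ΔV₁ = 0.14 × 1.2 × 10^6 × 14.7 = 2.47 × 10^6 m³
ΔV₂ = 0.24 × 2.4 × 10^5 × 14.7 = 8.467 × 10^5 m³
ΔV = ΔV₁ + ΔV₂ = 3.316 × 10^6 m³

ΔV ≈ 3.32 × 10^6 m³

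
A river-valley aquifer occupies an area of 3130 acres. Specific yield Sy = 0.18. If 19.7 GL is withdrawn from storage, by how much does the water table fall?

A = 3130 acres = 1.267 × 10^7 m²
ΔV = 19.7 GL = 1.97 × 10^7 m³
Δh = ΔV / (Sy × A) = 1.97 × 10^7 m³ / (0.18 × 1.267 × 10^7 m²) = 8.64 m

Δh ≈ 8.64 m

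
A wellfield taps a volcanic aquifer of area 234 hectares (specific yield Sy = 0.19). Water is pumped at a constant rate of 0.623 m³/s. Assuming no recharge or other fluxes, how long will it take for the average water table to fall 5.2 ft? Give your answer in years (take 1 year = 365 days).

t ≈ 0.0359 years

A = 234 hectares = 2.34 × 10^6 m²
Δh = 5.2 ft = 1.585 m
ΔV = Sy × A × Δh = 0.19 × 2.34 × 10^6 × 1.585 = 7.047 × 10^5 m³
Q = 0.623 m³/s = 53830 m³/d
t = ΔV / Q = 7.047 × 10^5 m³ / 53830 m³/d = 13.09 d
t = 13.09 d ≈ 0.03587 years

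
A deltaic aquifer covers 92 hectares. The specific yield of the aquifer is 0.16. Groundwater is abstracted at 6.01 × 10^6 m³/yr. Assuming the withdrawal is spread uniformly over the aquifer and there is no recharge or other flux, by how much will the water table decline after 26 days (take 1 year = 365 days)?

A = 92 hectares = 9.2 × 10^5 m²
Q = 6.01 × 10^6 m³/yr = 16470 m³/d
ΔV = Q × t = 16470 m³/d × 26 d = 4.281 × 10^5 m³
Δh = ΔV / (Sy × A) = 4.281 × 10^5 / (0.16 × 9.2 × 10^5) = 2.908 m

Δh ≈ 2.91 m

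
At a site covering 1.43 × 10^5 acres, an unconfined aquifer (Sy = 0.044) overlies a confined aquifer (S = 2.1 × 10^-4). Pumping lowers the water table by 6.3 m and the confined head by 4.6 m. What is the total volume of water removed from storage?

A = 1.43 × 10^5 acres = 5.787 × 10^8 m²
Unconfined: ΔV_u = Sy × A × Δh_u = 0.044 × 5.787 × 10^8 × 6.3 = 1.604 × 10^8 m³
Confined: ΔV_c = S × A × Δh_c = 2.1 × 10^-4 × 5.787 × 10^8 × 4.6 = 5.59 × 10^5 m³
Total ΔV = 1.604 × 10^8 + 5.59 × 10^5 = 1.61 × 10^8 m³

ΔV ≈ 1.61 × 10^8 m³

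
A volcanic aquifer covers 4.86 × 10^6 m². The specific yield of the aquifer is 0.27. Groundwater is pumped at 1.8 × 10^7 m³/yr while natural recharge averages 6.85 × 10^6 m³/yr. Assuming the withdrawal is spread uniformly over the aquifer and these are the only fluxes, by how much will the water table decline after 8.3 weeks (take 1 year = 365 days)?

Net abstraction = 1.8 × 10^7 − 6.85 × 10^6 = 1.115 × 10^7 m³/yr
Q_net = 1.115 × 10^7 m³/yr = 30550 m³/d
t = 8.3 weeks = 58.1 d
ΔV = Q × t = 30550 m³/d × 58.1 d = 1.775 × 10^6 m³
Δh = ΔV / (Sy × A) = 1.775 × 10^6 / (0.27 × 4.86 × 10^6) = 1.353 m

Δh ≈ 1.35 m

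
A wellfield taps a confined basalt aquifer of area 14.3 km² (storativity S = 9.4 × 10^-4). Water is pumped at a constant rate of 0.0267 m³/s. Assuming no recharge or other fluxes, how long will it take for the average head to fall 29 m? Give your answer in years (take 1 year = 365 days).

A = 14.3 km² = 1.43 × 10^7 m²
ΔV = S × A × Δh = 9.4 × 10^-4 × 1.43 × 10^7 × 29 = 3.898 × 10^5 m³
Q = 0.0267 m³/s = 2307 m³/d
t = ΔV / Q = 3.898 × 10^5 m³ / 2307 m³/d = 169 d
t = 169 d ≈ 0.463 years

t ≈ 0.463 years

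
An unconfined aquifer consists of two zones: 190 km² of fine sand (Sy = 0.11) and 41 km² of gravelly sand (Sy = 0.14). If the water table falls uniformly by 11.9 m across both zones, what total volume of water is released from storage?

A₁ = 190 km² = 1.9 × 10^8 m²; A₂ = 41 km² = 4.1 × 10^7 m²
ΔV₁ = 0.11 × 1.9 × 10^8 × 11.9 = 2.487 × 10^8 m³
ΔV₂ = 0.14 × 4.1 × 10^7 × 11.9 = 6.831 × 10^7 m³
ΔV = ΔV₁ + ΔV₂ = 3.17 × 10^8 m³

ΔV ≈ 3.17 × 10^8 m³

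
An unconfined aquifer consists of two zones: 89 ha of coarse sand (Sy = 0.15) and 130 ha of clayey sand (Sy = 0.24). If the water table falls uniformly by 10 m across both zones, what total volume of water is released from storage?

A₁ = 89 ha = 8.9 × 10^5 m²; A₂ = 130 ha = 1.3 × 10^6 m²
ΔV₁ = 0.15 × 8.9 × 10^5 × 10 = 1.335 × 10^6 m³
ΔV₂ = 0.24 × 1.3 × 10^6 × 10 = 3.12 × 10^6 m³
ΔV = ΔV₁ + ΔV₂ = 4.455 × 10^6 m³

ΔV ≈ 4.46 × 10^6 m³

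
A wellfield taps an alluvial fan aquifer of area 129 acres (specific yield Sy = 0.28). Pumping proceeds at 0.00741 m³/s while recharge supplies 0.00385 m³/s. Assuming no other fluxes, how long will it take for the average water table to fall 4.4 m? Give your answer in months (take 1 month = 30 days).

A = 129 acres = 5.22 × 10^5 m²
ΔV = Sy × A × Δh = 0.28 × 5.22 × 10^5 × 4.4 = 6.432 × 10^5 m³
Net withdrawal = 0.00741 − 0.00385 = 0.00356 m³/s = 307.6 m³/d
t = ΔV / Q = 6.432 × 10^5 m³ / 307.6 m³/d = 2091 d
t = 2091 d ≈ 69.7 months

t ≈ 69.7 months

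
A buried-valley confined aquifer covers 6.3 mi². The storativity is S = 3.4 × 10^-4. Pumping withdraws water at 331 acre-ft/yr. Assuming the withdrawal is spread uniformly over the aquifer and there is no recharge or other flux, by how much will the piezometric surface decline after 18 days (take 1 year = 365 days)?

Δh ≈ 3.63 m

A = 6.3 mi² = 1.632 × 10^7 m²
Q = 331 acre-ft/yr = 1119 m³/d
ΔV = Q × t = 1119 m³/d × 18 d = 20130 m³
Δh = ΔV / (S × A) = 20130 / (3.4 × 10^-4 × 1.632 × 10^7) = 3.629 m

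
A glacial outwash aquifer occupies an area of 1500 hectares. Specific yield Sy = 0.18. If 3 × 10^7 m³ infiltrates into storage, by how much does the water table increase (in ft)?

A = 1500 hectares = 1.5 × 10^7 m²
Δh = ΔV / (Sy × A) = 3 × 10^7 m³ / (0.18 × 1.5 × 10^7 m²) = 11.11 m
Δh = 11.11 m = 36.45 ft

Δh ≈ 36.5 ft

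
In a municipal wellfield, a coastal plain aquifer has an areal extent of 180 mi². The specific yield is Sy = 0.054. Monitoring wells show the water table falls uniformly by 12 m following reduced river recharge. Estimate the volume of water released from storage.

A = 180 mi² = 4.662 × 10^8 m²
ΔV = Sy × A × Δh = 0.054 × 4.662 × 10^8 m² × 12 m = 3.021 × 10^8 m³

ΔV ≈ 3.02 × 10^8 m³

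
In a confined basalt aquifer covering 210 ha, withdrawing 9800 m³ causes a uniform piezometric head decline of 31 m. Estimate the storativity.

A = 210 ha = 2.1 × 10^6 m²
S = ΔV / (A × Δh) = 9800 m³ / (2.1 × 10^6 m² × 31 m) = 1.505 × 10^-4

S ≈ 1.5 × 10^-4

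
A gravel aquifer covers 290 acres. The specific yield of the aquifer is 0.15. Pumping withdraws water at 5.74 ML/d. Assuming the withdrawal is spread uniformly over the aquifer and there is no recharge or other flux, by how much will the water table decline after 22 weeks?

A = 290 acres = 1.174 × 10^6 m²
Q = 5.74 ML/d = 5740 m³/d
t = 22 weeks = 154 d
ΔV = Q × t = 5740 m³/d × 154 d = 8.84 × 10^5 m³
Δh = ΔV / (Sy × A) = 8.84 × 10^5 / (0.15 × 1.174 × 10^6) = 5.021 m

Δh ≈ 5.02 m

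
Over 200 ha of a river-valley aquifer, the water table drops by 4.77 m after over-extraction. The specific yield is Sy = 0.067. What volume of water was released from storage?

ΔV ≈ 6.39 × 10^5 m³

A = 200 ha = 2 × 10^6 m²
ΔV = Sy × A × Δh = 0.067 × 2 × 10^6 m² × 4.77 m = 6.392 × 10^5 m³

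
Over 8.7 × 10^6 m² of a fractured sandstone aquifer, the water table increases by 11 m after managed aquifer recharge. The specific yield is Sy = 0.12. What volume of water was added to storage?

ΔV = Sy × A × Δh = 0.12 × 8.7 × 10^6 m² × 11 m = 1.148 × 10^7 m³

ΔV ≈ 1.15 × 10^7 m³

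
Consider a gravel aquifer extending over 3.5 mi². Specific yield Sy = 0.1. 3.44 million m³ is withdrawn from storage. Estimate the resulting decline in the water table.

A = 3.5 mi² = 9.065 × 10^6 m²
ΔV = 3.44 million m³ = 3.44 × 10^6 m³
Δh = ΔV / (Sy × A) = 3.44 × 10^6 m³ / (0.1 × 9.065 × 10^6 m²) = 3.795 m

Δh ≈ 3.79 m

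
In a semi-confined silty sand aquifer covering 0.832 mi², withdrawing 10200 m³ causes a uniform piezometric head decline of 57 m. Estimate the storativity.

A = 0.832 mi² = 2.155 × 10^6 m²
S = ΔV / (A × Δh) = 10200 m³ / (2.155 × 10^6 m² × 57 m) = 8.304 × 10^-5

S ≈ 8.3 × 10^-5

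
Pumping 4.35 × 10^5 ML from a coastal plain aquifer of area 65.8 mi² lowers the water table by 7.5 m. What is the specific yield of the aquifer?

A = 65.8 mi² = 1.704 × 10^8 m²
ΔV = 4.35 × 10^5 ML = 4.35 × 10^8 m³
Sy = ΔV / (A × Δh) = 4.35 × 10^8 m³ / (1.704 × 10^8 m² × 7.5 m) = 0.3403

Sy ≈ 0.34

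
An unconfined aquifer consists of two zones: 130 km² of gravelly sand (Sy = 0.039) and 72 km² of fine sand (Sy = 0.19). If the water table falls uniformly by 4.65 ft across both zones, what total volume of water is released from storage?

ΔV ≈ 2.66 × 10^7 m³

A₁ = 130 km² = 1.3 × 10^8 m²; A₂ = 72 km² = 7.2 × 10^7 m²
Δh = 4.65 ft = 1.417 m
ΔV₁ = 0.039 × 1.3 × 10^8 × 1.417 = 7.186 × 10^6 m³
ΔV₂ = 0.19 × 7.2 × 10^7 × 1.417 = 1.939 × 10^7 m³
ΔV = ΔV₁ + ΔV₂ = 2.657 × 10^7 m³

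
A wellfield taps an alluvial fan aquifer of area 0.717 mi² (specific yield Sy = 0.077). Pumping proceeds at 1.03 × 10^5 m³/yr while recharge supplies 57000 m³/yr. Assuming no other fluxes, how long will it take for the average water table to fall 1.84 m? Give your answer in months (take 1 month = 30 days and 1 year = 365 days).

t ≈ 69.6 months

A = 0.717 mi² = 1.857 × 10^6 m²
ΔV = Sy × A × Δh = 0.077 × 1.857 × 10^6 × 1.84 = 2.631 × 10^5 m³
Net withdrawal = 1.03 × 10^5 − 57000 = 46000 m³/yr = 126 m³/d
t = ΔV / Q = 2.631 × 10^5 m³ / 126 m³/d = 2088 d
t = 2088 d ≈ 69.59 months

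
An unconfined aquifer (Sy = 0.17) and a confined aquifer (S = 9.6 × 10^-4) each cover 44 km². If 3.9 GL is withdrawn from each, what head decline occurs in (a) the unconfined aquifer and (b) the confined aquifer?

Δh_u ≈ 0.521 m; Δh_c ≈ 92.3 m

A = 44 km² = 4.4 × 10^7 m²
ΔV = 3.9 GL = 3.9 × 10^6 m³
Unconfined: Δh_u = ΔV/(Sy·A) = 3.9 × 10^6/(0.17 × 4.4 × 10^7) = 0.5214 m
Confined: Δh_c = ΔV/(S·A) = 3.9 × 10^6/(9.6 × 10^-4 × 4.4 × 10^7) = 92.33 m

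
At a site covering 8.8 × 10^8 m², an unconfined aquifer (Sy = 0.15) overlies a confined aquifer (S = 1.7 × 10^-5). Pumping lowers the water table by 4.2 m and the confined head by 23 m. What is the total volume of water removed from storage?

Unconfined: ΔV_u = Sy × A × Δh_u = 0.15 × 8.8 × 10^8 × 4.2 = 5.544 × 10^8 m³
Confined: ΔV_c = S × A × Δh_c = 1.7 × 10^-5 × 8.8 × 10^8 × 23 = 3.441 × 10^5 m³
Total ΔV = 5.544 × 10^8 + 3.441 × 10^5 = 5.547 × 10^8 m³

ΔV ≈ 5.55 × 10^8 m³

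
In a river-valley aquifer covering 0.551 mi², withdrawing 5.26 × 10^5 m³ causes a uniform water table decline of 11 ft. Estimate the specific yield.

Sy ≈ 0.11

A = 0.551 mi² = 1.427 × 10^6 m²
Δh = 11 ft = 3.353 m
Sy = ΔV / (A × Δh) = 5.26 × 10^5 m³ / (1.427 × 10^6 m² × 3.353 m) = 0.1099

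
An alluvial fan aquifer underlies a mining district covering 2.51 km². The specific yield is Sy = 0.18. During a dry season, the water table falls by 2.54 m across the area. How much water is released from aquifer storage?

A = 2.51 km² = 2.51 × 10^6 m²
ΔV = Sy × A × Δh = 0.18 × 2.51 × 10^6 m² × 2.54 m = 1.148 × 10^6 m³

ΔV ≈ 1.15 × 10^6 m³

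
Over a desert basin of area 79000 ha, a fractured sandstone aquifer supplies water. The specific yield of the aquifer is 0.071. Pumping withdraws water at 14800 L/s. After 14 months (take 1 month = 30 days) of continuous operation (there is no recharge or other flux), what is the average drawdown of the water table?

A = 79000 ha = 7.9 × 10^8 m²
Q = 14800 L/s = 1.279 × 10^6 m³/d
t = 14 months = 420 d
ΔV = Q × t = 1.279 × 10^6 m³/d × 420 d = 5.371 × 10^8 m³
Δh = ΔV / (Sy × A) = 5.371 × 10^8 / (0.071 × 7.9 × 10^8) = 9.575 m

Δh ≈ 9.58 m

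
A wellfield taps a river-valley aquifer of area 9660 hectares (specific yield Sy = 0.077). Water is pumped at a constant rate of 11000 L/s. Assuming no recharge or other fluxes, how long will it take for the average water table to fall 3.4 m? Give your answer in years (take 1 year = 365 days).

A = 9660 hectares = 9.66 × 10^7 m²
ΔV = Sy × A × Δh = 0.077 × 9.66 × 10^7 × 3.4 = 2.529 × 10^7 m³
Q = 11000 L/s = 9.504 × 10^5 m³/d
t = ΔV / Q = 2.529 × 10^7 m³ / 9.504 × 10^5 m³/d = 26.61 d
t = 26.61 d ≈ 0.0729 years

t ≈ 0.0729 years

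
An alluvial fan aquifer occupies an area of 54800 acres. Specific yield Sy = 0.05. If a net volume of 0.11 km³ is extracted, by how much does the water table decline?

A = 54800 acres = 2.218 × 10^8 m²
ΔV = 0.11 km³ = 1.1 × 10^8 m³
Δh = ΔV / (Sy × A) = 1.1 × 10^8 m³ / (0.05 × 2.218 × 10^8 m²) = 9.92 m

Δh ≈ 9.92 m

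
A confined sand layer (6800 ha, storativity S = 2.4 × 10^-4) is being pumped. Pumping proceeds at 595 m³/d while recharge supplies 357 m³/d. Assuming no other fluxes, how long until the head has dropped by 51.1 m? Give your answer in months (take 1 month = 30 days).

A = 6800 ha = 6.8 × 10^7 m²
ΔV = S × A × Δh = 2.4 × 10^-4 × 6.8 × 10^7 × 51.1 = 8.34 × 10^5 m³
Net withdrawal = 595 − 357 = 238 m³/d
t = ΔV / Q = 8.34 × 10^5 m³ / 238 m³/d = 3504 d
t = 3504 d ≈ 116.8 months

t ≈ 117 months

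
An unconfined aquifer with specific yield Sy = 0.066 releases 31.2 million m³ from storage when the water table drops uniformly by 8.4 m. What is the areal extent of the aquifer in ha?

ΔV = 31.2 million m³ = 3.12 × 10^7 m³
A = ΔV / (Sy × Δh) = 3.12 × 10^7 / (0.066 × 8.4) = 5.628 × 10^7 m²
A = 5.628 × 10^7 m² = 5628 ha

A ≈ 5630 ha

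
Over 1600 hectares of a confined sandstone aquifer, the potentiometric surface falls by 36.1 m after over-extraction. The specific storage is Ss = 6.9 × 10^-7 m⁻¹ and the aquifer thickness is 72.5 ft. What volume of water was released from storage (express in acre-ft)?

ΔV ≈ 7.14 acre-ft

b = 72.5 ft = 22.1 m
S = Ss × b = 6.9 × 10^-7 m⁻¹ × 22.1 m = 1.525 × 10^-5
A = 1600 hectares = 1.6 × 10^7 m²
ΔV = S × A × Δh = 1.525 × 10^-5 × 1.6 × 10^7 m² × 36.1 m = 8807 m³
ΔV = 8807 m³ = 7.14 acre-ft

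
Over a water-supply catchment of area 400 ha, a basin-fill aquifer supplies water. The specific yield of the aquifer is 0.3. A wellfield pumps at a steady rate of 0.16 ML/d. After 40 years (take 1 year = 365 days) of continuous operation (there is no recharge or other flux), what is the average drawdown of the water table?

Δh ≈ 1.95 m

A = 400 ha = 4 × 10^6 m²
Q = 0.16 ML/d = 160 m³/d
t = 40 years = 14600 d
ΔV = Q × t = 160 m³/d × 14600 d = 2.336 × 10^6 m³
Δh = ΔV / (Sy × A) = 2.336 × 10^6 / (0.3 × 4 × 10^6) = 1.947 m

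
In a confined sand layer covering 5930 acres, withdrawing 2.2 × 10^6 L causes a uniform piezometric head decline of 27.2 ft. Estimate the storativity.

S ≈ 1.1 × 10^-5

A = 5930 acres = 2.4 × 10^7 m²
Δh = 27.2 ft = 8.291 m
ΔV = 2.2 × 10^6 L = 2200 m³
S = ΔV / (A × Δh) = 2200 m³ / (2.4 × 10^7 m² × 8.291 m) = 1.106 × 10^-5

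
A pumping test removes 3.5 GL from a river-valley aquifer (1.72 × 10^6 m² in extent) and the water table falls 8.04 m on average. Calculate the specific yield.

ΔV = 3.5 GL = 3.5 × 10^6 m³
Sy = ΔV / (A × Δh) = 3.5 × 10^6 m³ / (1.72 × 10^6 m² × 8.04 m) = 0.2531

Sy ≈ 0.25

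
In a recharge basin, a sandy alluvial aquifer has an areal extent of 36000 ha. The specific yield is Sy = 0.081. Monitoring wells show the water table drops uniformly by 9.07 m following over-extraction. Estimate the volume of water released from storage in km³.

ΔV ≈ 0.264 km³

A = 36000 ha = 3.6 × 10^8 m²
ΔV = Sy × A × Δh = 0.081 × 3.6 × 10^8 m² × 9.07 m = 2.645 × 10^8 m³
ΔV = 2.645 × 10^8 m³ = 0.2645 km³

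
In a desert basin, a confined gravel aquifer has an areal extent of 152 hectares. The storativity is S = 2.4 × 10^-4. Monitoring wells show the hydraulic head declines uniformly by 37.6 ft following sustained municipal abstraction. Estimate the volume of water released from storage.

A = 152 hectares = 1.52 × 10^6 m²
Δh = 37.6 ft = 11.46 m
ΔV = S × A × Δh = 2.4 × 10^-4 × 1.52 × 10^6 m² × 11.46 m = 4181 m³

ΔV ≈ 4180 m³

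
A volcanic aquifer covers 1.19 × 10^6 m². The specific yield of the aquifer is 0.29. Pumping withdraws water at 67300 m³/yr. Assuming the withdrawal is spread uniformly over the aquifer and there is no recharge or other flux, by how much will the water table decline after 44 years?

Q = 67300 m³/yr = 184.4 m³/d
t = 44 years = 16060 d
ΔV = Q × t = 184.4 m³/d × 16060 d = 2.961 × 10^6 m³
Δh = ΔV / (Sy × A) = 2.961 × 10^6 / (0.29 × 1.19 × 10^6) = 8.581 m

Δh ≈ 8.58 m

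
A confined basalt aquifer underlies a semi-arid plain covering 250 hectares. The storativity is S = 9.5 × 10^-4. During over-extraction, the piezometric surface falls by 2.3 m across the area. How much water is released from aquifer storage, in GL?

A = 250 hectares = 2.5 × 10^6 m²
ΔV = S × A × Δh = 9.5 × 10^-4 × 2.5 × 10^6 m² × 2.3 m = 5462 m³
ΔV = 5462 m³ = 0.005463 GL

ΔV ≈ 0.00546 GL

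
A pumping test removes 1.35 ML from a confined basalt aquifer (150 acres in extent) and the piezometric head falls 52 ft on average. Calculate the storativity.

A = 150 acres = 6.07 × 10^5 m²
Δh = 52 ft = 15.85 m
ΔV = 1.35 ML = 1350 m³
S = ΔV / (A × Δh) = 1350 m³ / (6.07 × 10^5 m² × 15.85 m) = 1.403 × 10^-4

S ≈ 1.4 × 10^-4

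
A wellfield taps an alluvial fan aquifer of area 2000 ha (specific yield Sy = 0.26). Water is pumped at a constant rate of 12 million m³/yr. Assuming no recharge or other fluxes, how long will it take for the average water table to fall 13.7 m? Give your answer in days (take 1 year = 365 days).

t ≈ 2170 days

A = 2000 ha = 2 × 10^7 m²
ΔV = Sy × A × Δh = 0.26 × 2 × 10^7 × 13.7 = 7.124 × 10^7 m³
Q = 12 million m³/yr = 32880 m³/d
t = ΔV / Q = 7.124 × 10^7 m³ / 32880 m³/d = 2167 d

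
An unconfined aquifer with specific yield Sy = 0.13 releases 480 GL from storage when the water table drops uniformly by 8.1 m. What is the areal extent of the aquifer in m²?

A ≈ 4.56 × 10^8 m²

ΔV = 480 GL = 4.8 × 10^8 m³
A = ΔV / (Sy × Δh) = 4.8 × 10^8 / (0.13 × 8.1) = 4.558 × 10^8 m²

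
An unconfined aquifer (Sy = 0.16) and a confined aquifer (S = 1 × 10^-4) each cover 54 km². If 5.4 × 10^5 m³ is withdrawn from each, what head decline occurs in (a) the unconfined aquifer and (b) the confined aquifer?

A = 54 km² = 5.4 × 10^7 m²
Unconfined: Δh_u = ΔV/(Sy·A) = 5.4 × 10^5/(0.16 × 5.4 × 10^7) = 0.0625 m
Confined: Δh_c = ΔV/(S·A) = 5.4 × 10^5/(1 × 10^-4 × 5.4 × 10^7) = 100 m

Δh_u ≈ 0.0625 m; Δh_c ≈ 100 m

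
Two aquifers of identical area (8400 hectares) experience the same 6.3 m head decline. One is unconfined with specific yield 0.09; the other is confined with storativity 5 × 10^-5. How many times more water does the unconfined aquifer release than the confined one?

ΔV_u / ΔV_c ≈ 1800

A = 8400 hectares = 8.4 × 10^7 m²
Unconfined: ΔV_u = Sy × A × Δh = 0.09 × 8.4 × 10^7 × 6.3 = 4.763 × 10^7 m³
Confined: ΔV_c = S × A × Δh = 5 × 10^-5 × 8.4 × 10^7 × 6.3 = 26460 m³
Ratio = ΔV_u / ΔV_c = Sy / S = 0.09 / 5 × 10^-5 = 1800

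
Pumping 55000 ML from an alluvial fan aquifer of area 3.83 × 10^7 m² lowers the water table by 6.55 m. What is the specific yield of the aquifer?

Sy ≈ 0.22

ΔV = 55000 ML = 5.5 × 10^7 m³
Sy = ΔV / (A × Δh) = 5.5 × 10^7 m³ / (3.83 × 10^7 m² × 6.55 m) = 0.2192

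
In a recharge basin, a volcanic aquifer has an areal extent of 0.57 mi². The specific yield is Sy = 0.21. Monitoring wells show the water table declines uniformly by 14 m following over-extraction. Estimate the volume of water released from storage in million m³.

ΔV ≈ 4.34 million m³

A = 0.57 mi² = 1.476 × 10^6 m²
ΔV = Sy × A × Δh = 0.21 × 1.476 × 10^6 m² × 14 m = 4.34 × 10^6 m³
ΔV = 4.34 × 10^6 m³ = 4.34 million m³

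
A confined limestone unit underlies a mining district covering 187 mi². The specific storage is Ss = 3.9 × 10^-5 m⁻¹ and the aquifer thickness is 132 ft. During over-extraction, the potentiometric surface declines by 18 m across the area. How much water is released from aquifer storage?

ΔV ≈ 1.37 × 10^7 m³

b = 132 ft = 40.23 m
S = Ss × b = 3.9 × 10^-5 m⁻¹ × 40.23 m = 1.569 × 10^-3
A = 187 mi² = 4.843 × 10^8 m²
ΔV = S × A × Δh = 0.001569 × 4.843 × 10^8 m² × 18 m = 1.368 × 10^7 m³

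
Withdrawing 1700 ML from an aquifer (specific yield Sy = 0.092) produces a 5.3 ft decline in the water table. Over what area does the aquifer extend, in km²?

A ≈ 11.4 km²

Δh = 5.3 ft = 1.615 m
ΔV = 1700 ML = 1.7 × 10^6 m³
A = ΔV / (Sy × Δh) = 1.7 × 10^6 / (0.092 × 1.615) = 1.144 × 10^7 m²
A = 1.144 × 10^7 m² = 11.44 km²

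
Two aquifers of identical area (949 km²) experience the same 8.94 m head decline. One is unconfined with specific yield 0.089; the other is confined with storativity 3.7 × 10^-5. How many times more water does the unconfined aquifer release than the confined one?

ΔV_u / ΔV_c ≈ 2410

A = 949 km² = 9.49 × 10^8 m²
Unconfined: ΔV_u = Sy × A × Δh = 0.089 × 9.49 × 10^8 × 8.94 = 7.551 × 10^8 m³
Confined: ΔV_c = S × A × Δh = 3.7 × 10^-5 × 9.49 × 10^8 × 8.94 = 3.139 × 10^5 m³
Ratio = ΔV_u / ΔV_c = Sy / S = 0.089 / 3.7 × 10^-5 = 2405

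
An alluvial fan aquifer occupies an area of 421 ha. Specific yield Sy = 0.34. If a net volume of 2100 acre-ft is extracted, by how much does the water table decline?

A = 421 ha = 4.21 × 10^6 m²
ΔV = 2100 acre-ft = 2.59 × 10^6 m³
Δh = ΔV / (Sy × A) = 2.59 × 10^6 m³ / (0.34 × 4.21 × 10^6 m²) = 1.81 m

Δh ≈ 1.81 m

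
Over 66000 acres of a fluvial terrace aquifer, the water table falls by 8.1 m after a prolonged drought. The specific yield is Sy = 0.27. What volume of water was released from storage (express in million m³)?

A = 66000 acres = 2.671 × 10^8 m²
ΔV = Sy × A × Δh = 0.27 × 2.671 × 10^8 m² × 8.1 m = 5.841 × 10^8 m³
ΔV = 5.841 × 10^8 m³ = 584.1 million m³

ΔV ≈ 584 million m³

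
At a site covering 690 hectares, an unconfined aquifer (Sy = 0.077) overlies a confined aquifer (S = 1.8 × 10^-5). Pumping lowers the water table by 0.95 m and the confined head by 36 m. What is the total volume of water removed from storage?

ΔV ≈ 5.09 × 10^5 m³

A = 690 hectares = 6.9 × 10^6 m²
Unconfined: ΔV_u = Sy × A × Δh_u = 0.077 × 6.9 × 10^6 × 0.95 = 5.047 × 10^5 m³
Confined: ΔV_c = S × A × Δh_c = 1.8 × 10^-5 × 6.9 × 10^6 × 36 = 4471 m³
Total ΔV = 5.047 × 10^5 + 4471 = 5.092 × 10^5 m³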